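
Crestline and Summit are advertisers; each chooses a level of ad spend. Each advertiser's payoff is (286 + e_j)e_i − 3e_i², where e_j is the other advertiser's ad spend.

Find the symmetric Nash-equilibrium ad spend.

Crestline's payoff is (286 + e_S)e_C − 3e_C².
∂π/∂e_C = 286 + e_S − 6e_C = 0, so e_C = 143/3 + (1/6)e_S.
Setting e_C = e_S in the reaction function: e_C = 143/3 + (1/6)e_C, so e_C = (143/3) / (5/6) = 57.2.

57.2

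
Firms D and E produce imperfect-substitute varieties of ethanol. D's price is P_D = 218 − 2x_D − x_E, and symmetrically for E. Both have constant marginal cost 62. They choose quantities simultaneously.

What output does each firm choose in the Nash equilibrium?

31.2

Firm D's profit: π = x_D(218 − 2x_D − x_E) − 62x_D.
∂π/∂x_D = 156 − 4x_D − x_E = 0 ⇒ x_D = 39 − 0.25x_E.
The game is symmetric, so in equilibrium x_E = x_D: the reaction function gives 1.25x_D = 39, hence x_D = 31.2.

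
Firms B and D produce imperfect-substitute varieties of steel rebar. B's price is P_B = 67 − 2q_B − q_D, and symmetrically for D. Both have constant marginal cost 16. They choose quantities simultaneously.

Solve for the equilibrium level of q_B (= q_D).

Firm B's profit: π = q_B(67 − 2q_B − q_D) − 16q_B.
∂π/∂q_B = 51 − 4q_B − q_D = 0 ⇒ q_B = 12.75 − 0.25q_D.
By symmetry q_D = q_B; substituting into the reaction function, 1.25q_B = 12.75 and q_B = 10.2.

10.2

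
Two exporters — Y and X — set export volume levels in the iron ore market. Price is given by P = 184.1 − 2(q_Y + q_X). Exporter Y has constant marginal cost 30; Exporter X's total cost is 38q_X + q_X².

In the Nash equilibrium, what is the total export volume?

45.43

Exporter Y's profit: π = q_Y(184.1 − 2(q_Y + q_X)) − 30q_Y.
∂π/∂q_Y = 154.1 − 4q_Y − 2q_X = 0, so q_Y = 38.525 − 0.5q_X.
For X: ∂π/∂q_X = 146.1 − 6q_X − 2q_Y = 0 ⇒ q_X = 24.35 − (1/3)q_Y.
Solving the two reaction functions simultaneously: (1 − (−0.5)(−1/3))q_Y = 38.525 − 0.5·24.35, so (5/6)q_Y = 26.35 and q_Y = 31.62.
Then q_X = 24.35 − (1/3)·31.62 = 13.81.
Total export volume: 31.62 + 13.81 = 45.43.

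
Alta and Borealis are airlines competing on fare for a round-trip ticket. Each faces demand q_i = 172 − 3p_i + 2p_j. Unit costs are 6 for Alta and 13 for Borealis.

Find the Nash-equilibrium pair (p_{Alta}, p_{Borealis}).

48.8125, 51.4375

Alta's profit: π = (p_{Alta} − 6)(172 − 3p_{Alta} + 2p_{Borealis}).
∂π/∂p_{Alta} = 190 − 6p_{Alta} + 2p_{Borealis} = 0 ⇒ p_{Alta} = 95/3 + (1/3)p_{Borealis}.
Similarly p_{Borealis} = 211/6 + (1/3)p_{Alta}.
Substituting the second reaction function into the first: p_{Alta} = 95/3 + (1/3)(211/6 + (1/3)p_{Alta}), which gives (8/9)p_{Alta} = 781/18 ⇒ p_{Alta} = 48.8125.
Then p_{Borealis} = 211/6 + (1/3)·48.8125 = 51.4375.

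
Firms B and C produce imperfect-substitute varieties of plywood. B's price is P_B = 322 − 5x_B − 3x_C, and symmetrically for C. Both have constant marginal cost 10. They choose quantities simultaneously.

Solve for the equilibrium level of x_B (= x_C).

Firm B's profit: π = x_B(322 − 5x_B − 3x_C) − 10x_B.
∂π/∂x_B = 312 − 10x_B − 3x_C = 0 ⇒ x_B = 31.2 − 0.3x_C.
Setting x_B = x_C in the reaction function: x_B = 31.2 − 0.3x_B, so x_B = 31.2 / 1.3 = 24.

24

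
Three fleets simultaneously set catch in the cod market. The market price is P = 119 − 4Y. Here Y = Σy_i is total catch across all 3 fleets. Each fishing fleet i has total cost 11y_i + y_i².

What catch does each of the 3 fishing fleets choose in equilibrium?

A representative fishing fleet's profit is π_i = y_i(119 − 4Y) − 11y_i − y_i², with Y = y_i + Σ_{j≠i} y_j.
First-order condition: 108 − 10y_i − 4Σ_{j≠i} y_j = 0.
In a symmetric equilibrium every fishing fleet chooses the same y, so Σ_{j≠i} y_j = 2y. The condition becomes 108 − 18y = 0, giving y = 108/18 = 6.

6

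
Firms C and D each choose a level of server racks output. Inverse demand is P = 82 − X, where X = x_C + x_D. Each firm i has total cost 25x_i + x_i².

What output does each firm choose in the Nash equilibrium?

Firm C's profit: π = x_C(82 − (x_C + x_D)) − 25x_C − x_C².
∂π/∂x_C = 57 − 4x_C − x_D = 0, so x_C = 14.25 − 0.25x_D.
Setting x_C = x_D in the reaction function: x_C = 14.25 − 0.25x_C, so x_C = 14.25 / 1.25 = 11.4.

11.4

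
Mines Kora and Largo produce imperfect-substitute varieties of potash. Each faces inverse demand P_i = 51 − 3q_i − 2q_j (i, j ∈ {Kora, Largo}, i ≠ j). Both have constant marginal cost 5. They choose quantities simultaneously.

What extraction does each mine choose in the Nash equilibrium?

5.75

Mine Kora's profit: π = q_{Kora}(51 − 3q_{Kora} − 2q_{Largo}) − 5q_{Kora}.
∂π/∂q_{Kora} = 46 − 6q_{Kora} − 2q_{Largo} = 0 ⇒ q_{Kora} = 23/3 − (1/3)q_{Largo}.
Setting q_{Kora} = q_{Largo} in the reaction function: q_{Kora} = 23/3 − (1/3)q_{Kora}, so q_{Kora} = (23/3) / (4/3) = 5.75.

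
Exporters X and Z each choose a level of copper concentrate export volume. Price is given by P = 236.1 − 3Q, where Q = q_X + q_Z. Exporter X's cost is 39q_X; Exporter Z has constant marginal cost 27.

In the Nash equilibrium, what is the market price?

Exporter X's profit: π = q_X(236.1 − 3(q_X + q_Z)) − 39q_X.
∂π/∂q_X = 197.1 − 6q_X − 3q_Z = 0, so q_X = 32.85 − 0.5q_Z.
By the same steps for Z: q_Z = 34.85 − 0.5q_X.
Substituting the second reaction function into the first: q_X = 32.85 − 0.5(34.85 − 0.5q_X), which gives 0.75q_X = 15.425 ⇒ q_X = 617/30.
Then q_Z = 34.85 − 0.5·(617/30) = 737/30.
Equilibrium price: P = 236.1 − 3·(677/15) = 100.7.

100.7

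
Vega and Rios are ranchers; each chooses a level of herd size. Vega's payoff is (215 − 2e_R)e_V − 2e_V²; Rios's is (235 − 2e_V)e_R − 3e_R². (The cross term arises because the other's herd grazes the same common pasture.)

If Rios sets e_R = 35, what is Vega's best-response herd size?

36.25

Expanding Vega's payoff: 215e_V − 2e_Re_V − 2e_V².
∂π/∂e_V = 215 − 2e_R − 4e_V = 0, so e_V = 53.75 − 0.5e_R.
At e_R = 35: e_V = 53.75 − 0.5·35 = 36.25.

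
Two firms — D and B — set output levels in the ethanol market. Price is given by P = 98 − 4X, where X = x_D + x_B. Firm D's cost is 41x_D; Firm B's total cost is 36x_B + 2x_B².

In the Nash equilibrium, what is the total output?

8.8

Firm D's profit: π = x_D(98 − 4(x_D + x_B)) − 41x_D.
∂π/∂x_D = 57 − 8x_D − 4x_B = 0, so x_D = 7.125 − 0.5x_B.
For B: ∂π/∂x_B = 62 − 12x_B − 4x_D = 0 ⇒ x_B = 31/6 − (1/3)x_D.
Substituting the second reaction function into the first: x_D = 7.125 − 0.5(31/6 − (1/3)x_D), which gives (5/6)x_D = 109/24 ⇒ x_D = 5.45.
Then x_B = 31/6 − (1/3)·5.45 = 3.35.
Total output: 5.45 + 3.35 = 8.8.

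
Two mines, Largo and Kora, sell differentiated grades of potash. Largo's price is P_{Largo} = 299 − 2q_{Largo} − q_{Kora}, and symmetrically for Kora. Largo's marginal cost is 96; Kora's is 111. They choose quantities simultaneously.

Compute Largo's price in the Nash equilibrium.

Mine Largo's profit: π = q_{Largo}(299 − 2q_{Largo} − q_{Kora}) − 96q_{Largo}.
∂π/∂q_{Largo} = 203 − 4q_{Largo} − q_{Kora} = 0 ⇒ q_{Largo} = 50.75 − 0.25q_{Kora}.
Similarly q_{Kora} = 47 − 0.25q_{Largo}.
Plugging q_{Kora} into Largo's best response: q_{Largo} = 50.75 − 0.25(47 − 0.25q_{Largo}) ⇒ 0.9375q_{Largo} = 39, so q_{Largo} = 41.6.
Then q_{Kora} = 47 − 0.25·41.6 = 36.6.
P_{Largo} = 299 − 2·41.6 − 36.6 = 179.2.

179.2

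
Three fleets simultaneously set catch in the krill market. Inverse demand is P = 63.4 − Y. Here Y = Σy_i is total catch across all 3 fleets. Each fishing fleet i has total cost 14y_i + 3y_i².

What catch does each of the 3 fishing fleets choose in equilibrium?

A representative fishing fleet's profit is π_i = y_i(63.4 − Y) − 14y_i − 3y_i², with Y = y_i + Σ_{j≠i} y_j.
First-order condition: 49.4 − 8y_i − Σ_{j≠i} y_j = 0.
With identical fishing fleets, set every y_j = y: then 49.4 − 8y − 2y = 0, i.e. y = 49.4/10 = 4.94.

4.94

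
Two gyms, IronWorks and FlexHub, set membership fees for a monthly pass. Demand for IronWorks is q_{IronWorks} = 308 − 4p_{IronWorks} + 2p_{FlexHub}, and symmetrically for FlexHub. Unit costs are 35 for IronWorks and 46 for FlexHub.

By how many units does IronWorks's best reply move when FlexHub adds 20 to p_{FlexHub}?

5

IronWorks's profit: π = (p_{IronWorks} − 35)(308 − 4p_{IronWorks} + 2p_{FlexHub}).
∂π/∂p_{IronWorks} = 448 − 8p_{IronWorks} + 2p_{FlexHub} = 0 ⇒ p_{IronWorks} = 56 + 0.25p_{FlexHub}.
The reaction-function slope is 0.25, so a 20-unit rise in p_{FlexHub} moves p_{IronWorks} by 0.25 × 20 = 5. IronWorks's best response rises — the actions are strategic complements.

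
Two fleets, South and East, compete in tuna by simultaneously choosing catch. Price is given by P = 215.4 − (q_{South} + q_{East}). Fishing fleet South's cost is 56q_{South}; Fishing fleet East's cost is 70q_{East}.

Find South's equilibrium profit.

Fishing fleet South's profit: π = q_{South}(215.4 − (q_{South} + q_{East})) − 56q_{South}.
∂π/∂q_{South} = 159.4 − 2q_{South} − q_{East} = 0, so q_{South} = 79.7 − 0.5q_{East}.
By the same steps for East: q_{East} = 72.7 − 0.5q_{South}.
Plugging q_{East} into South's best response: q_{South} = 79.7 − 0.5(72.7 − 0.5q_{South}) ⇒ 0.75q_{South} = 43.35, so q_{South} = 57.8.
Then q_{East} = 72.7 − 0.5·57.8 = 43.8.
Price P = 215.4 − 101.6 = 113.8.
South's profit: (113.8 − 56)·57.8 = 3340.84.

3340.84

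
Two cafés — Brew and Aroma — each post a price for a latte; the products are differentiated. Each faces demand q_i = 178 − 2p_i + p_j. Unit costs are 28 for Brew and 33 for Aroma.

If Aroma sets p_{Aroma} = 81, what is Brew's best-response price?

Brew's profit: π = (p_{Brew} − 28)(178 − 2p_{Brew} + p_{Aroma}).
∂π/∂p_{Brew} = 234 − 4p_{Brew} + p_{Aroma} = 0 ⇒ p_{Brew} = 58.5 + 0.25p_{Aroma}.
At p_{Aroma} = 81: p_{Brew} = 58.5 + 0.25·81 = 78.75.

78.75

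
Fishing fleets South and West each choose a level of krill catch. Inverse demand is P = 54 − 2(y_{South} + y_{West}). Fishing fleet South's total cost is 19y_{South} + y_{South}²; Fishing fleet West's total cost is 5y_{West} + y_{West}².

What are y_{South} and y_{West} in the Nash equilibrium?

Fishing fleet South's profit: π = y_{South}(54 − 2(y_{South} + y_{West})) − 19y_{South} − y_{South}².
∂π/∂y_{South} = 35 − 6y_{South} − 2y_{West} = 0, so y_{South} = 35/6 − (1/3)y_{West}.
By the same steps for West: y_{West} = 49/6 − (1/3)y_{South}.
Plugging y_{West} into South's best response: y_{South} = 35/6 − (1/3)(49/6 − (1/3)y_{South}) ⇒ (8/9)y_{South} = 28/9, so y_{South} = 3.5.
Then y_{West} = 49/6 − (1/3)·3.5 = 7.

3.5, 7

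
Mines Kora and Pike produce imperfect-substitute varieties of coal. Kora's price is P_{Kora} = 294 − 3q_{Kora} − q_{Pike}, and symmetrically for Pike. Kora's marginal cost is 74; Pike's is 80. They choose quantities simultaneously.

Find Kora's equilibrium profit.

2995.68

Mine Kora's profit: π = q_{Kora}(294 − 3q_{Kora} − q_{Pike}) − 74q_{Kora}.
∂π/∂q_{Kora} = 220 − 6q_{Kora} − q_{Pike} = 0 ⇒ q_{Kora} = 110/3 − (1/6)q_{Pike}.
Similarly q_{Pike} = 107/3 − (1/6)q_{Kora}.
Solving the two reaction functions simultaneously: (1 − (−1/6)(−1/6))q_{Kora} = 110/3 − (1/6)·(107/3), so (35/36)q_{Kora} = 553/18 and q_{Kora} = 31.6.
Then q_{Pike} = 107/3 − (1/6)·31.6 = 30.4.
P_{Kora} = 294 − 3·31.6 − 30.4 = 168.8.
Profit = (168.8 − 74)·31.6 = 2995.68.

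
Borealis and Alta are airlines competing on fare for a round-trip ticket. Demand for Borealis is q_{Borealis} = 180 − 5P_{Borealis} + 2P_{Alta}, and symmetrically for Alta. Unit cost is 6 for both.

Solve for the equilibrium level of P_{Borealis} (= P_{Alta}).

26.25

Borealis's profit: π = (P_{Borealis} − 6)(180 − 5P_{Borealis} + 2P_{Alta}).
∂π/∂P_{Borealis} = 210 − 10P_{Borealis} + 2P_{Alta} = 0 ⇒ P_{Borealis} = 21 + 0.2P_{Alta}.
The game is symmetric, so in equilibrium P_{Alta} = P_{Borealis}: the reaction function gives 0.8P_{Borealis} = 21, hence P_{Borealis} = 26.25.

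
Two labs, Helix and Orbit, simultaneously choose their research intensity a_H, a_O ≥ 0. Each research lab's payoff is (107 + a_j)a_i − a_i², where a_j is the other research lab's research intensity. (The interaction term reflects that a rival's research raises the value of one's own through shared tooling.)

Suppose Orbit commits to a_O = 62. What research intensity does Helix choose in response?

Helix's payoff is (107 + a_O)a_H − a_H².
∂π/∂a_H = 107 + a_O − 2a_H = 0, so a_H = 53.5 + 0.5a_O.
At a_O = 62: a_H = 53.5 + 0.5·62 = 84.5.

84.5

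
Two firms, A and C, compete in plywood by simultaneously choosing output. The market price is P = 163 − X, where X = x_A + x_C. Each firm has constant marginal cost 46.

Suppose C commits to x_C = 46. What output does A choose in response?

35.5

Firm A's profit: π = x_A(163 − (x_A + x_C)) − 46x_A.
∂π/∂x_A = 117 − 2x_A − x_C = 0, so x_A = 58.5 − 0.5x_C.
At x_C = 46: x_A = 58.5 − 0.5·46 = 35.5.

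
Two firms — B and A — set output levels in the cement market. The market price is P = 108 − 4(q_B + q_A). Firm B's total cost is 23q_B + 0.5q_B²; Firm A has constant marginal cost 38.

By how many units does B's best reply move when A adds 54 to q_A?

Firm B's profit: π = q_B(108 − 4(q_B + q_A)) − 23q_B − 0.5q_B².
∂π/∂q_B = 85 − 9q_B − 4q_A = 0, so q_B = 85/9 − (4/9)q_A.
The reaction-function slope is −4/9, so a 54-unit rise in q_A moves q_B by −4/9 × 54 = −24. B's best response falls — the actions are strategic substitutes.

-24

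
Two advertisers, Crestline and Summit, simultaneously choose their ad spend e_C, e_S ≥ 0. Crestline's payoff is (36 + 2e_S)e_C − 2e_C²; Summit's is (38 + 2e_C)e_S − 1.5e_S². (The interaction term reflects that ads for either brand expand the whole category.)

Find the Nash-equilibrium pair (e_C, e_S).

Expanding Crestline's payoff: 36e_C + 2e_Se_C − 2e_C².
∂π/∂e_C = 36 + 2e_S − 4e_C = 0, so e_C = 9 + 0.5e_S.
Likewise for Summit: e_S = 38/3 + (2/3)e_C.
Solving the two reaction functions simultaneously: (1 − (0.5)(2/3))e_C = 9 + 0.5·(38/3), so (2/3)e_C = 46/3 and e_C = 23.
Then e_S = 38/3 + (2/3)·23 = 28.

23, 28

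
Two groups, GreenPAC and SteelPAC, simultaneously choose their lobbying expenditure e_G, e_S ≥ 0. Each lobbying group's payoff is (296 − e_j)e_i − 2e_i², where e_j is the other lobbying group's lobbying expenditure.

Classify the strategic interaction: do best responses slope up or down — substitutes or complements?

GreenPAC's payoff is (296 − e_S)e_G − 2e_G².
∂π/∂e_G = 296 − e_S − 4e_G = 0, so e_G = 74 − 0.25e_S.
The best-response slope de_G/de_S = −0.25 < 0: the reaction function is downward-sloping, so the choices are strategic substitutes.

strategic substitutes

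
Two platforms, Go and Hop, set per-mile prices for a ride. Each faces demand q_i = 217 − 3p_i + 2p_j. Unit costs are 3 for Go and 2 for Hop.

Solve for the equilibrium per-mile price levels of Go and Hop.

Go's profit: π = (p_{Go} − 3)(217 − 3p_{Go} + 2p_{Hop}).
∂π/∂p_{Go} = 226 − 6p_{Go} + 2p_{Hop} = 0 ⇒ p_{Go} = 113/3 + (1/3)p_{Hop}.
Similarly p_{Hop} = 223/6 + (1/3)p_{Go}.
Solving the two reaction functions simultaneously: (1 − (1/3)(1/3))p_{Go} = 113/3 + (1/3)·(223/6), so (8/9)p_{Go} = 901/18 and p_{Go} = 56.3125.
Then p_{Hop} = 223/6 + (1/3)·56.3125 = 55.9375.

56.3125, 55.9375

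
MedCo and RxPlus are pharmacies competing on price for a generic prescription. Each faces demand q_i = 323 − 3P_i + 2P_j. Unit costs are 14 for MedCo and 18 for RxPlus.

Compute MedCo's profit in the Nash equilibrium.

18252

MedCo's profit: π = (P_{MedCo} − 14)(323 − 3P_{MedCo} + 2P_{RxPlus}).
∂π/∂P_{MedCo} = 365 − 6P_{MedCo} + 2P_{RxPlus} = 0 ⇒ P_{MedCo} = 365/6 + (1/3)P_{RxPlus}.
Similarly P_{RxPlus} = 377/6 + (1/3)P_{MedCo}.
Solving the two reaction functions simultaneously: (1 − (1/3)(1/3))P_{MedCo} = 365/6 + (1/3)·(377/6), so (8/9)P_{MedCo} = 736/9 and P_{MedCo} = 92.
Then P_{RxPlus} = 377/6 + (1/3)·92 = 93.5.
q_{MedCo} = 323 − 3·92 + 2·93.5 = 234.
Profit = (92 − 14)·234 = 18252.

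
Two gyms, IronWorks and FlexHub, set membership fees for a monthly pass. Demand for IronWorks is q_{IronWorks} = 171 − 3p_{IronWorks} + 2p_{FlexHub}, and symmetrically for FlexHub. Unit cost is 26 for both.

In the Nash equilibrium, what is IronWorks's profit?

IronWorks's profit: π = (p_{IronWorks} − 26)(171 − 3p_{IronWorks} + 2p_{FlexHub}).
∂π/∂p_{IronWorks} = 249 − 6p_{IronWorks} + 2p_{FlexHub} = 0 ⇒ p_{IronWorks} = 41.5 + (1/3)p_{FlexHub}.
By symmetry p_{FlexHub} = p_{IronWorks}; substituting into the reaction function, (2/3)p_{IronWorks} = 41.5 and p_{IronWorks} = 62.25.
q_{IronWorks} = 171 − 3·62.25 + 2·62.25 = 108.75.
Profit = (62.25 − 26)·108.75 = 3942.1875.

3942.1875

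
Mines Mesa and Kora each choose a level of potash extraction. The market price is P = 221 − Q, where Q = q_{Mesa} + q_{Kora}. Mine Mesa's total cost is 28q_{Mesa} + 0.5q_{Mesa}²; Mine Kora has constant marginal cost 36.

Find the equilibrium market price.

108.4

Mine Mesa's profit: π = q_{Mesa}(221 − (q_{Mesa} + q_{Kora})) − 28q_{Mesa} − 0.5q_{Mesa}².
∂π/∂q_{Mesa} = 193 − 3q_{Mesa} − q_{Kora} = 0, so q_{Mesa} = 193/3 − (1/3)q_{Kora}.
For Kora: ∂π/∂q_{Kora} = 185 − 2q_{Kora} − q_{Mesa} = 0 ⇒ q_{Kora} = 92.5 − 0.5q_{Mesa}.
Solving the two reaction functions simultaneously: (1 − (−1/3)(−0.5))q_{Mesa} = 193/3 − (1/3)·92.5, so (5/6)q_{Mesa} = 33.5 and q_{Mesa} = 40.2.
Then q_{Kora} = 92.5 − 0.5·40.2 = 72.4.
Equilibrium price: P = 221 − 112.6 = 108.4.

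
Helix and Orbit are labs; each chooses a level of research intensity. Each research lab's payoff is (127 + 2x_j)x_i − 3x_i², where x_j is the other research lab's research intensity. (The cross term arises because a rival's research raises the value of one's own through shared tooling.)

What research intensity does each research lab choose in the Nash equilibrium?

31.75

Helix's payoff is (127 + 2x_O)x_H − 3x_H².
∂π/∂x_H = 127 + 2x_O − 6x_H = 0, so x_H = 127/6 + (1/3)x_O.
By symmetry x_O = x_H; substituting into the reaction function, (2/3)x_H = 127/6 and x_H = 31.75.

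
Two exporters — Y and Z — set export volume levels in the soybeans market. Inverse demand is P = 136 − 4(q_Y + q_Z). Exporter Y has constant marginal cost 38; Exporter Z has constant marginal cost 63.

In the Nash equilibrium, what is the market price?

Exporter Y's profit: π = q_Y(136 − 4(q_Y + q_Z)) − 38q_Y.
∂π/∂q_Y = 98 − 8q_Y − 4q_Z = 0, so q_Y = 12.25 − 0.5q_Z.
By the same steps for Z: q_Z = 9.125 − 0.5q_Y.
Plugging q_Z into Y's best response: q_Y = 12.25 − 0.5(9.125 − 0.5q_Y) ⇒ 0.75q_Y = 7.6875, so q_Y = 10.25.
Then q_Z = 9.125 − 0.5·10.25 = 4.
Equilibrium price: P = 136 − 4·14.25 = 79.

79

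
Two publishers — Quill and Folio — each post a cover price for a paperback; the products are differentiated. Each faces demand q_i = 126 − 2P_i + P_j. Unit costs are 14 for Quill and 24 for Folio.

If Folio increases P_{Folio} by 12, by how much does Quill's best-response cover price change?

3

Quill's profit: π = (P_{Quill} − 14)(126 − 2P_{Quill} + P_{Folio}).
∂π/∂P_{Quill} = 154 − 4P_{Quill} + P_{Folio} = 0 ⇒ P_{Quill} = 38.5 + 0.25P_{Folio}.
The reaction-function slope is 0.25, so a 12-unit rise in P_{Folio} moves P_{Quill} by 0.25 × 12 = 3. Quill's best response rises — the actions are strategic complements.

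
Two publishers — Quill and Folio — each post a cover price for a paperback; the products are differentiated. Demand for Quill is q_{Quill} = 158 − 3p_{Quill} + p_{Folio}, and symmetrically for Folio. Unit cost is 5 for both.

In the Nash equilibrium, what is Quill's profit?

Quill's profit: π = (p_{Quill} − 5)(158 − 3p_{Quill} + p_{Folio}).
∂π/∂p_{Quill} = 173 − 6p_{Quill} + p_{Folio} = 0 ⇒ p_{Quill} = 173/6 + (1/6)p_{Folio}.
Setting p_{Quill} = p_{Folio} in the reaction function: p_{Quill} = 173/6 + (1/6)p_{Quill}, so p_{Quill} = (173/6) / (5/6) = 34.6.
q_{Quill} = 158 − 3·34.6 + 34.6 = 88.8.
Profit = (34.6 − 5)·88.8 = 2628.48.

2628.48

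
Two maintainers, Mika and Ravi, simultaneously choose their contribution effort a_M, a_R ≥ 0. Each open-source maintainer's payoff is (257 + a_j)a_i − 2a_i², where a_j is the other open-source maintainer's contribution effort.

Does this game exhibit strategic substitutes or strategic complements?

strategic complements

Mika's payoff is (257 + a_R)a_M − 2a_M².
∂π/∂a_M = 257 + a_R − 4a_M = 0, so a_M = 64.25 + 0.25a_R.
The best-response slope da_M/da_R = 0.25 > 0: the reaction function is upward-sloping, so the choices are strategic complements.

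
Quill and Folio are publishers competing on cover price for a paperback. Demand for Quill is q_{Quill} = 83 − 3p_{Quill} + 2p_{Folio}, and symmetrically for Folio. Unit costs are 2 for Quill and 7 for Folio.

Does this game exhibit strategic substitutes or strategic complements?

Quill's profit: π = (p_{Quill} − 2)(83 − 3p_{Quill} + 2p_{Folio}).
∂π/∂p_{Quill} = 89 − 6p_{Quill} + 2p_{Folio} = 0 ⇒ p_{Quill} = 89/6 + (1/3)p_{Folio}.
The best-response slope dp_{Quill}/dp_{Folio} = 1/3 > 0: the reaction function is upward-sloping, so the choices are strategic complements.

strategic complements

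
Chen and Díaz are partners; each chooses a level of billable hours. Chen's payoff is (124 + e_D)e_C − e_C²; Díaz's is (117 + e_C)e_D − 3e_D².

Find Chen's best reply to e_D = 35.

Expanding Chen's payoff: 124e_C + e_De_C − e_C².
∂π/∂e_C = 124 + e_D − 2e_C = 0, so e_C = 62 + 0.5e_D.
At e_D = 35: e_C = 62 + 0.5·35 = 79.5.

79.5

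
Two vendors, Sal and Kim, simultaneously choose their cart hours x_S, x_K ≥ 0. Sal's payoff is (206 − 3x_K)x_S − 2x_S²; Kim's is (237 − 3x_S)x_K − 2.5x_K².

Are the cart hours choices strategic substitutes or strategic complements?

Expanding Sal's payoff: 206x_S − 3x_Kx_S − 2x_S².
∂π/∂x_S = 206 − 3x_K − 4x_S = 0, so x_S = 51.5 − 0.75x_K.
The best-response slope dx_S/dx_K = −0.75 < 0: the reaction function is downward-sloping, so the choices are strategic substitutes.

strategic substitutes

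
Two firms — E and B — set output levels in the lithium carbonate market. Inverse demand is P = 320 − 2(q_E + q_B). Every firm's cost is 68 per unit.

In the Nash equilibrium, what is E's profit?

Firm E's profit: π = q_E(320 − 2(q_E + q_B)) − 68q_E.
∂π/∂q_E = 252 − 4q_E − 2q_B = 0, so q_E = 63 − 0.5q_B.
Setting q_E = q_B in the reaction function: q_E = 63 − 0.5q_E, so q_E = 63 / 1.5 = 42.
Price P = 320 − 2·84 = 152.
E's profit: (152 − 68)·42 = 3528.

3528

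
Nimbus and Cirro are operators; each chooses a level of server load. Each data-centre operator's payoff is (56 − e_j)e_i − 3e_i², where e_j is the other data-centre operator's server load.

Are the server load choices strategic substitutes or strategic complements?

strategic substitutes

Nimbus's payoff is (56 − e_C)e_N − 3e_N².
∂π/∂e_N = 56 − e_C − 6e_N = 0, so e_N = 28/3 − (1/6)e_C.
The best-response slope de_N/de_C = −1/6 < 0: the reaction function is downward-sloping, so the choices are strategic substitutes.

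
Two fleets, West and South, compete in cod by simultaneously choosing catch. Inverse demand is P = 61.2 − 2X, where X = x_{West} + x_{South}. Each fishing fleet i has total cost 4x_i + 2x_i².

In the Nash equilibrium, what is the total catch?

Fishing fleet West's profit: π = x_{West}(61.2 − 2(x_{West} + x_{South})) − 4x_{West} − 2x_{West}².
∂π/∂x_{West} = 57.2 − 8x_{West} − 2x_{South} = 0, so x_{West} = 7.15 − 0.25x_{South}.
By symmetry x_{South} = x_{West}; substituting into the reaction function, 1.25x_{West} = 7.15 and x_{West} = 5.72.
Total catch: 5.72 + 5.72 = 11.44.

11.44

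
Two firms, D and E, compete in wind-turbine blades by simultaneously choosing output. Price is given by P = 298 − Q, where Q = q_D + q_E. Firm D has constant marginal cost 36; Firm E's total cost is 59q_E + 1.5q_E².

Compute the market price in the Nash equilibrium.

Firm D's profit: π = q_D(298 − (q_D + q_E)) − 36q_D.
∂π/∂q_D = 262 − 2q_D − q_E = 0, so q_D = 131 − 0.5q_E.
For E: ∂π/∂q_E = 239 − 5q_E − q_D = 0 ⇒ q_E = 47.8 − 0.2q_D.
Substituting the second reaction function into the first: q_D = 131 − 0.5(47.8 − 0.2q_D), which gives 0.9q_D = 107.1 ⇒ q_D = 119.
Then q_E = 47.8 − 0.2·119 = 24.
Equilibrium price: P = 298 − 143 = 155.

155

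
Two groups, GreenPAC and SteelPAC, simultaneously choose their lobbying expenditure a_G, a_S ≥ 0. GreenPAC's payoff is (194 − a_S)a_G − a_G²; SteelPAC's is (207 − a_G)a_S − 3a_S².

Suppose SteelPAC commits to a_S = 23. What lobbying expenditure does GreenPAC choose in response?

Expanding GreenPAC's payoff: 194a_G − a_Sa_G − a_G².
∂π/∂a_G = 194 − a_S − 2a_G = 0, so a_G = 97 − 0.5a_S.
At a_S = 23: a_G = 97 − 0.5·23 = 85.5.

85.5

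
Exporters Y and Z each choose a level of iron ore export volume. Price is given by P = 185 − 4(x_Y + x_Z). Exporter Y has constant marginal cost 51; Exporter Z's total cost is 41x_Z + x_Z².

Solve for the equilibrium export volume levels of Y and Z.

Exporter Y's profit: π = x_Y(185 − 4(x_Y + x_Z)) − 51x_Y.
∂π/∂x_Y = 134 − 8x_Y − 4x_Z = 0, so x_Y = 16.75 − 0.5x_Z.
For Z: ∂π/∂x_Z = 144 − 10x_Z − 4x_Y = 0 ⇒ x_Z = 14.4 − 0.4x_Y.
Solving the two reaction functions simultaneously: (1 − (−0.5)(−0.4))x_Y = 16.75 − 0.5·14.4, so 0.8x_Y = 9.55 and x_Y = 11.9375.
Then x_Z = 14.4 − 0.4·11.9375 = 9.625.

11.9375, 9.625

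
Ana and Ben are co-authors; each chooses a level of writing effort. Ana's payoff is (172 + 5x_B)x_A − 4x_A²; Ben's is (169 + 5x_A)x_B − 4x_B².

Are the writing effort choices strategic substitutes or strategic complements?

strategic complements

Expanding Ana's payoff: 172x_A + 5x_Bx_A − 4x_A².
∂π/∂x_A = 172 + 5x_B − 8x_A = 0, so x_A = 21.5 + 0.625x_B.
The best-response slope dx_A/dx_B = 0.625 > 0: the reaction function is upward-sloping, so the choices are strategic complements.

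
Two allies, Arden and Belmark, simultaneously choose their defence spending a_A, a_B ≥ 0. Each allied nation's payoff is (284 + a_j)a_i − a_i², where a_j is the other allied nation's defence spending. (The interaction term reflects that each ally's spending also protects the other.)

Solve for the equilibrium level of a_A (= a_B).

284

Arden's payoff is (284 + a_B)a_A − a_A².
∂π/∂a_A = 284 + a_B − 2a_A = 0, so a_A = 142 + 0.5a_B.
The game is symmetric, so in equilibrium a_B = a_A: the reaction function gives 0.5a_A = 142, hence a_A = 284.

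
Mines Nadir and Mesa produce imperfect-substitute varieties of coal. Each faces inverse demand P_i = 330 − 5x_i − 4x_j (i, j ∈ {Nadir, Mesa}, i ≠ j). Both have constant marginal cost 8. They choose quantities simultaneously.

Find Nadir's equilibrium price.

Mine Nadir's profit: π = x_{Nadir}(330 − 5x_{Nadir} − 4x_{Mesa}) − 8x_{Nadir}.
∂π/∂x_{Nadir} = 322 − 10x_{Nadir} − 4x_{Mesa} = 0 ⇒ x_{Nadir} = 32.2 − 0.4x_{Mesa}.
The game is symmetric, so in equilibrium x_{Mesa} = x_{Nadir}: the reaction function gives 1.4x_{Nadir} = 32.2, hence x_{Nadir} = 23.
P_{Nadir} = 330 − 5·23 − 4·23 = 123.

123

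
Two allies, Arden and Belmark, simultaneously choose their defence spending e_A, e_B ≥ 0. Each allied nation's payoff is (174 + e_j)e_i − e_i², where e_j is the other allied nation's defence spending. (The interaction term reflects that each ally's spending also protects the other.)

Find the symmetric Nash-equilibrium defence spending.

Arden's payoff is (174 + e_B)e_A − e_A².
∂π/∂e_A = 174 + e_B − 2e_A = 0, so e_A = 87 + 0.5e_B.
Setting e_A = e_B in the reaction function: e_A = 87 + 0.5e_A, so e_A = 87 / 0.5 = 174.

174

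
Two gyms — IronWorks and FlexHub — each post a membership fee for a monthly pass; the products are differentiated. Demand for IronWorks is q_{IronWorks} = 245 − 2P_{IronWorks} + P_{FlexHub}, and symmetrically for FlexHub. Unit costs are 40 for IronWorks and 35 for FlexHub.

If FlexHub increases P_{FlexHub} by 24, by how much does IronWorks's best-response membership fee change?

6

IronWorks's profit: π = (P_{IronWorks} − 40)(245 − 2P_{IronWorks} + P_{FlexHub}).
∂π/∂P_{IronWorks} = 325 − 4P_{IronWorks} + P_{FlexHub} = 0 ⇒ P_{IronWorks} = 81.25 + 0.25P_{FlexHub}.
The reaction-function slope is 0.25, so a 24-unit rise in P_{FlexHub} moves P_{IronWorks} by 0.25 × 24 = 6. IronWorks's best response rises — the actions are strategic complements.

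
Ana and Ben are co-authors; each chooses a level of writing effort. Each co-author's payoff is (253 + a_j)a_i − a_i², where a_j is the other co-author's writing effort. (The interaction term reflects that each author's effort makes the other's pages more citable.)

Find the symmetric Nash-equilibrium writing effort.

253

Ana's payoff is (253 + a_B)a_A − a_A².
∂π/∂a_A = 253 + a_B − 2a_A = 0, so a_A = 126.5 + 0.5a_B.
Setting a_A = a_B in the reaction function: a_A = 126.5 + 0.5a_A, so a_A = 126.5 / 0.5 = 253.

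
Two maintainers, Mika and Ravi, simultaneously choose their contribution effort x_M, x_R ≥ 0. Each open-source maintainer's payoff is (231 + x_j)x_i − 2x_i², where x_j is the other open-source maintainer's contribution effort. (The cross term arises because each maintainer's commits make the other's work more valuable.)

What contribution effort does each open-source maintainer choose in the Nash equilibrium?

77

Mika's payoff is (231 + x_R)x_M − 2x_M².
∂π/∂x_M = 231 + x_R − 4x_M = 0, so x_M = 57.75 + 0.25x_R.
Setting x_M = x_R in the reaction function: x_M = 57.75 + 0.25x_M, so x_M = 57.75 / 0.75 = 77.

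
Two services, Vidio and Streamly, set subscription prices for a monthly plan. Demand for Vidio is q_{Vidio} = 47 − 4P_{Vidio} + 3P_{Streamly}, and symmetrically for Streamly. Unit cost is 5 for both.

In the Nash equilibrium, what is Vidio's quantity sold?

Vidio's profit: π = (P_{Vidio} − 5)(47 − 4P_{Vidio} + 3P_{Streamly}).
∂π/∂P_{Vidio} = 67 − 8P_{Vidio} + 3P_{Streamly} = 0 ⇒ P_{Vidio} = 8.375 + 0.375P_{Streamly}.
By symmetry P_{Streamly} = P_{Vidio}; substituting into the reaction function, 0.625P_{Vidio} = 8.375 and P_{Vidio} = 13.4.
q_{Vidio} = 47 − 4·13.4 + 3·13.4 = 33.6.

33.6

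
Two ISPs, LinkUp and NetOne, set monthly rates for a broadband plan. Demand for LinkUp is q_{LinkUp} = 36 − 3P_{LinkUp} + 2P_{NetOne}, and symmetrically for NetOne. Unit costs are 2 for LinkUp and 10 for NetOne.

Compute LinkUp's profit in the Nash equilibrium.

LinkUp's profit: π = (P_{LinkUp} − 2)(36 − 3P_{LinkUp} + 2P_{NetOne}).
∂π/∂P_{LinkUp} = 42 − 6P_{LinkUp} + 2P_{NetOne} = 0 ⇒ P_{LinkUp} = 7 + (1/3)P_{NetOne}.
Similarly P_{NetOne} = 11 + (1/3)P_{LinkUp}.
Solving the two reaction functions simultaneously: (1 − (1/3)(1/3))P_{LinkUp} = 7 + (1/3)·11, so (8/9)P_{LinkUp} = 32/3 and P_{LinkUp} = 12.
Then P_{NetOne} = 11 + (1/3)·12 = 15.
q_{LinkUp} = 36 − 3·12 + 2·15 = 30.
Profit = (12 − 2)·30 = 300.

300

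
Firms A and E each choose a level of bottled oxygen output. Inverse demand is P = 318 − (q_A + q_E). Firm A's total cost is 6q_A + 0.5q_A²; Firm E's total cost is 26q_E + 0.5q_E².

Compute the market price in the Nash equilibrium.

167

Firm A's profit: π = q_A(318 − (q_A + q_E)) − 6q_A − 0.5q_A².
∂π/∂q_A = 312 − 3q_A − q_E = 0, so q_A = 104 − (1/3)q_E.
By the same steps for E: q_E = 292/3 − (1/3)q_A.
Solving the two reaction functions simultaneously: (1 − (−1/3)(−1/3))q_A = 104 − (1/3)·(292/3), so (8/9)q_A = 644/9 and q_A = 80.5.
Then q_E = 292/3 − (1/3)·80.5 = 70.5.
Equilibrium price: P = 318 − 151 = 167.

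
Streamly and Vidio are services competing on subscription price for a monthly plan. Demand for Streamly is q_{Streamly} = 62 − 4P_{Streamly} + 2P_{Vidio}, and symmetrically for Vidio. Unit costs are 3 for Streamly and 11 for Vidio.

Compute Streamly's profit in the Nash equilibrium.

Streamly's profit: π = (P_{Streamly} − 3)(62 − 4P_{Streamly} + 2P_{Vidio}).
∂π/∂P_{Streamly} = 74 − 8P_{Streamly} + 2P_{Vidio} = 0 ⇒ P_{Streamly} = 9.25 + 0.25P_{Vidio}.
Similarly P_{Vidio} = 13.25 + 0.25P_{Streamly}.
Solving the two reaction functions simultaneously: (1 − (0.25)(0.25))P_{Streamly} = 9.25 + 0.25·13.25, so 0.9375P_{Streamly} = 12.5625 and P_{Streamly} = 13.4.
Then P_{Vidio} = 13.25 + 0.25·13.4 = 16.6.
q_{Streamly} = 62 − 4·13.4 + 2·16.6 = 41.6.
Profit = (13.4 − 3)·41.6 = 432.64.

432.64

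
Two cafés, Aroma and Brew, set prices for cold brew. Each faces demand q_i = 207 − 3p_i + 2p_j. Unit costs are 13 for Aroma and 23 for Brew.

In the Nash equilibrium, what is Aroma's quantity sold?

151.125

Aroma's profit: π = (p_{Aroma} − 13)(207 − 3p_{Aroma} + 2p_{Brew}).
∂π/∂p_{Aroma} = 246 − 6p_{Aroma} + 2p_{Brew} = 0 ⇒ p_{Aroma} = 41 + (1/3)p_{Brew}.
Similarly p_{Brew} = 46 + (1/3)p_{Aroma}.
Solving the two reaction functions simultaneously: (1 − (1/3)(1/3))p_{Aroma} = 41 + (1/3)·46, so (8/9)p_{Aroma} = 169/3 and p_{Aroma} = 63.375.
Then p_{Brew} = 46 + (1/3)·63.375 = 67.125.
q_{Aroma} = 207 − 3·63.375 + 2·67.125 = 151.125.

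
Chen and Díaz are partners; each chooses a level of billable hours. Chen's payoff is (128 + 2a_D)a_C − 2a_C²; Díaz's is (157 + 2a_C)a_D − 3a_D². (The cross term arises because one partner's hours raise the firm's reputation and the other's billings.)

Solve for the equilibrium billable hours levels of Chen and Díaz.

54.1, 44.2

Expanding Chen's payoff: 128a_C + 2a_Da_C − 2a_C².
∂π/∂a_C = 128 + 2a_D − 4a_C = 0, so a_C = 32 + 0.5a_D.
Likewise for Díaz: a_D = 157/6 + (1/3)a_C.
Plugging a_D into Chen's best response: a_C = 32 + 0.5(157/6 + (1/3)a_C) ⇒ (5/6)a_C = 541/12, so a_C = 54.1.
Then a_D = 157/6 + (1/3)·54.1 = 44.2.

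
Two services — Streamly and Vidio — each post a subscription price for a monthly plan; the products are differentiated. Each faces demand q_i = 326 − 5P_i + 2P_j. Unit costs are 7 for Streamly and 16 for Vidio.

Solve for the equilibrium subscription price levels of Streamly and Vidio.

46.0625, 49.8125

Streamly's profit: π = (P_{Streamly} − 7)(326 − 5P_{Streamly} + 2P_{Vidio}).
∂π/∂P_{Streamly} = 361 − 10P_{Streamly} + 2P_{Vidio} = 0 ⇒ P_{Streamly} = 36.1 + 0.2P_{Vidio}.
Similarly P_{Vidio} = 40.6 + 0.2P_{Streamly}.
Substituting the second reaction function into the first: P_{Streamly} = 36.1 + 0.2(40.6 + 0.2P_{Streamly}), which gives 0.96P_{Streamly} = 44.22 ⇒ P_{Streamly} = 46.0625.
Then P_{Vidio} = 40.6 + 0.2·46.0625 = 49.8125.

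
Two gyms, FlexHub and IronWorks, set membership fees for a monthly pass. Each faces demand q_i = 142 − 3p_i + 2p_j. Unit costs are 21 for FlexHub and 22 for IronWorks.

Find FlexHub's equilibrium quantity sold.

91.3125

FlexHub's profit: π = (p_{FlexHub} − 21)(142 − 3p_{FlexHub} + 2p_{IronWorks}).
∂π/∂p_{FlexHub} = 205 − 6p_{FlexHub} + 2p_{IronWorks} = 0 ⇒ p_{FlexHub} = 205/6 + (1/3)p_{IronWorks}.
Similarly p_{IronWorks} = 104/3 + (1/3)p_{FlexHub}.
Substituting the second reaction function into the first: p_{FlexHub} = 205/6 + (1/3)(104/3 + (1/3)p_{FlexHub}), which gives (8/9)p_{FlexHub} = 823/18 ⇒ p_{FlexHub} = 51.4375.
Then p_{IronWorks} = 104/3 + (1/3)·51.4375 = 51.8125.
q_{FlexHub} = 142 − 3·51.4375 + 2·51.8125 = 91.3125.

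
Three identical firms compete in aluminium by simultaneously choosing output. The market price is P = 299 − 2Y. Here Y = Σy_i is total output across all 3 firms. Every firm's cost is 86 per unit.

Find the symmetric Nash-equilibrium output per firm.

A representative firm's profit is π_i = y_i(299 − 2Y) − 86y_i, with Y = y_i + Σ_{j≠i} y_j.
First-order condition: 213 − 4y_i − 2Σ_{j≠i} y_j = 0.
Imposing symmetry (y_j = y for all j) turns Σ_{j≠i} y_j into 2y, so 213 = 8y and y = 26.625.

26.625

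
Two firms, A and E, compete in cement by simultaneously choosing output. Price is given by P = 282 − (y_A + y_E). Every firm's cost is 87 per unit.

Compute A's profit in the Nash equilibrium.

Firm A's profit: π = y_A(282 − (y_A + y_E)) − 87y_A.
∂π/∂y_A = 195 − 2y_A − y_E = 0, so y_A = 97.5 − 0.5y_E.
By symmetry y_E = y_A; substituting into the reaction function, 1.5y_A = 97.5 and y_A = 65.
Price P = 282 − 130 = 152.
A's profit: (152 − 87)·65 = 4225.

4225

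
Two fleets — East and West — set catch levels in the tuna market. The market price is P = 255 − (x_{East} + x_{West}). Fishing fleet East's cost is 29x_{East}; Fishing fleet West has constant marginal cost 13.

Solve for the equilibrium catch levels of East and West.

Fishing fleet East's profit: π = x_{East}(255 − (x_{East} + x_{West})) − 29x_{East}.
∂π/∂x_{East} = 226 − 2x_{East} − x_{West} = 0, so x_{East} = 113 − 0.5x_{West}.
By the same steps for West: x_{West} = 121 − 0.5x_{East}.
Plugging x_{West} into East's best response: x_{East} = 113 − 0.5(121 − 0.5x_{East}) ⇒ 0.75x_{East} = 52.5, so x_{East} = 70.
Then x_{West} = 121 − 0.5·70 = 86.

70, 86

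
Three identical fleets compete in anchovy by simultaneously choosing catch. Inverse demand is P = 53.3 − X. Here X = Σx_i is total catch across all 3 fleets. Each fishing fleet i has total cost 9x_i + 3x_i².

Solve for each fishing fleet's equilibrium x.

4.43

A representative fishing fleet's profit is π_i = x_i(53.3 − X) − 9x_i − 3x_i², with X = x_i + Σ_{j≠i} x_j.
First-order condition: 44.3 − 8x_i − Σ_{j≠i} x_j = 0.
In a symmetric equilibrium every fishing fleet chooses the same x, so Σ_{j≠i} x_j = 2x. The condition becomes 44.3 − 10x = 0, giving x = 44.3/10 = 4.43.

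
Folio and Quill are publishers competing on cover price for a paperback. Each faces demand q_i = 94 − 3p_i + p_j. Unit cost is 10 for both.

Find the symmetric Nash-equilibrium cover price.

24.8

Folio's profit: π = (p_{Folio} − 10)(94 − 3p_{Folio} + p_{Quill}).
∂π/∂p_{Folio} = 124 − 6p_{Folio} + p_{Quill} = 0 ⇒ p_{Folio} = 62/3 + (1/6)p_{Quill}.
Setting p_{Folio} = p_{Quill} in the reaction function: p_{Folio} = 62/3 + (1/6)p_{Folio}, so p_{Folio} = (62/3) / (5/6) = 24.8.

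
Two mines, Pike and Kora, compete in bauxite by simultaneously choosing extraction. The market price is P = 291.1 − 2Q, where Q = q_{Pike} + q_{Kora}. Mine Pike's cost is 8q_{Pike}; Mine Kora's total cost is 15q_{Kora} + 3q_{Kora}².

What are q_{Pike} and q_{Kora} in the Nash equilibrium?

63.3, 14.95

Mine Pike's profit: π = q_{Pike}(291.1 − 2(q_{Pike} + q_{Kora})) − 8q_{Pike}.
∂π/∂q_{Pike} = 283.1 − 4q_{Pike} − 2q_{Kora} = 0, so q_{Pike} = 70.775 − 0.5q_{Kora}.
For Kora: ∂π/∂q_{Kora} = 276.1 − 10q_{Kora} − 2q_{Pike} = 0 ⇒ q_{Kora} = 27.61 − 0.2q_{Pike}.
Substituting the second reaction function into the first: q_{Pike} = 70.775 − 0.5(27.61 − 0.2q_{Pike}), which gives 0.9q_{Pike} = 56.97 ⇒ q_{Pike} = 63.3.
Then q_{Kora} = 27.61 − 0.2·63.3 = 14.95.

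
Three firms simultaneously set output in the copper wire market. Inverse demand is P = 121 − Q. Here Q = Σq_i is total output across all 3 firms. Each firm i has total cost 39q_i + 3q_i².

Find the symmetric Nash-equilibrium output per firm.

8.2

A representative firm's profit is π_i = q_i(121 − Q) − 39q_i − 3q_i², with Q = q_i + Σ_{j≠i} q_j.
First-order condition: 82 − 8q_i − Σ_{j≠i} q_j = 0.
In a symmetric equilibrium every firm chooses the same q, so Σ_{j≠i} q_j = 2q. The condition becomes 82 − 10q = 0, giving q = 82/10 = 8.2.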